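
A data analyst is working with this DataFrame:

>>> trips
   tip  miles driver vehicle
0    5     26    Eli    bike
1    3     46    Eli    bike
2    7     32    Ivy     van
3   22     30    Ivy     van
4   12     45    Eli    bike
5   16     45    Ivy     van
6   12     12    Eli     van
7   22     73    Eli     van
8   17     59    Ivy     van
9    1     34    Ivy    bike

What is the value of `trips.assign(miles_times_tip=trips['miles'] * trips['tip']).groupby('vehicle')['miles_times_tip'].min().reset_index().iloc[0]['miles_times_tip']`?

34

add column miles_times_tip = trips['miles'] * trips['tip']:
   tip  miles driver vehicle  miles_times_tip
0    5     26    Eli    bike              130
1    3     46    Eli    bike              138
2    7     32    Ivy     van              224
3   22     30    Ivy     van              660
4   12     45    Eli    bike              540
5   16     45    Ivy     van              720
6   12     12    Eli     van              144
7   22     73    Eli     van             1606
8   17     59    Ivy     van             1003
9    1     34    Ivy    bike               34
group by vehicle, min of miles_times_tip:
vehicle
bike     34
van     144
Name: miles_times_tip, dtype: int64
reset_index():
  vehicle  miles_times_tip
0    bike               34
1     van              144
Then the value at position 0, column 'miles_times_tip': 34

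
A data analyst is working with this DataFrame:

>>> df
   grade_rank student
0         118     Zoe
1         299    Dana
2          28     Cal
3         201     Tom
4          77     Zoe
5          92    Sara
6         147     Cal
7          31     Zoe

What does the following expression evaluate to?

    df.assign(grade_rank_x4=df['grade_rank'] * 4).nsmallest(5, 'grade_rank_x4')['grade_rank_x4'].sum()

add column grade_rank_x4 = df['grade_rank'] * 4:
   grade_rank student  grade_rank_x4
0         118     Zoe            472
1         299    Dana           1196
2          28     Cal            112
3         201     Tom            804
4          77     Zoe            308
5          92    Sara            368
6         147     Cal            588
7          31     Zoe            124
take 5 rows with smallest grade_rank_x4:
   grade_rank student  grade_rank_x4
2          28     Cal            112
7          31     Zoe            124
4          77     Zoe            308
5          92    Sara            368
0         118     Zoe            472
The sum of column 'grade_rank_x4' is 1384.

1384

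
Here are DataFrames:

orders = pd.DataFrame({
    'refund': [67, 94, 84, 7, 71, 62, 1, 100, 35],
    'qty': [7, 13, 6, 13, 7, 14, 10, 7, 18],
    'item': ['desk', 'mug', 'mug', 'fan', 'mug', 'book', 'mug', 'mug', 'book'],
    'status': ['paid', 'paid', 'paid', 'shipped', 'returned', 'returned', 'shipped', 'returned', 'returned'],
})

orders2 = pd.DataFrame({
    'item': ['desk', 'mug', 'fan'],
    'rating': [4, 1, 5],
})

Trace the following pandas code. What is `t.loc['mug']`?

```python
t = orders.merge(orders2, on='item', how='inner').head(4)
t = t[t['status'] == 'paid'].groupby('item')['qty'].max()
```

merge on 'item' (how='inner') → 7 rows:
   refund  qty  item    status  rating
0      67    7  desk      paid       4
1      94   13   mug      paid       1
2      84    6   mug      paid       1
3       7   13   fan   shipped       5
4      71    7   mug  returned       1
5       1   10   mug   shipped       1
6     100    7   mug  returned       1
take first 4 rows:
   refund  qty  item   status  rating
0      67    7  desk     paid       4
1      94   13   mug     paid       1
2      84    6   mug     paid       1
3       7   13   fan  shipped       5
filter rows where status == 'paid':
   refund  qty  item status  rating
0      67    7  desk   paid       4
1      94   13   mug   paid       1
2      84    6   mug   paid       1
group by item, max of qty:
item
desk     7
mug     13
Name: qty, dtype: int64
Then the value at index 'mug': 13

13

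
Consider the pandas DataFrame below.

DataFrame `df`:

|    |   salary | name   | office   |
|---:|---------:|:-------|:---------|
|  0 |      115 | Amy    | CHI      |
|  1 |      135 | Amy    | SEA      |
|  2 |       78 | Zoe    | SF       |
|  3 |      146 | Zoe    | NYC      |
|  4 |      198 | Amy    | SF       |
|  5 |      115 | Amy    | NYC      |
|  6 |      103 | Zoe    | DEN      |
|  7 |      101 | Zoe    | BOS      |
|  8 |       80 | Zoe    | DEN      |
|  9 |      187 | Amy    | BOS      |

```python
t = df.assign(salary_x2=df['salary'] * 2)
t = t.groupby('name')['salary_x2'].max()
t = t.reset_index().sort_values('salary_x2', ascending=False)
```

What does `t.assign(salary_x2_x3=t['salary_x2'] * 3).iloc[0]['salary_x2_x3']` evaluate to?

add column salary_x2 = df['salary'] * 2:
   salary name office  salary_x2
0     115  Amy    CHI        230
1     135  Amy    SEA        270
2      78  Zoe     SF        156
3     146  Zoe    NYC        292
4     198  Amy     SF        396
5     115  Amy    NYC        230
6     103  Zoe    DEN        206
7     101  Zoe    BOS        202
8      80  Zoe    DEN        160
9     187  Amy    BOS        374
group by name, max of salary_x2:
name
Amy    396
Zoe    292
Name: salary_x2, dtype: int64
reset_index():
  name  salary_x2
0  Amy        396
1  Zoe        292
sort by salary_x2 descending:
  name  salary_x2
0  Amy        396
1  Zoe        292
add column salary_x2_x3 = t['salary_x2'] * 3:
  name  salary_x2  salary_x2_x3
0  Amy        396          1188
1  Zoe        292           876

1188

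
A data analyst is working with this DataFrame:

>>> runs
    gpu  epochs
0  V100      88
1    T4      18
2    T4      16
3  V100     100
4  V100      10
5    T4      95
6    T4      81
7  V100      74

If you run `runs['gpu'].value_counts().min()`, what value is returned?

value_counts of gpu:
gpu
V100    4
T4      4
Name: count, dtype: int64
So min() = 4.

4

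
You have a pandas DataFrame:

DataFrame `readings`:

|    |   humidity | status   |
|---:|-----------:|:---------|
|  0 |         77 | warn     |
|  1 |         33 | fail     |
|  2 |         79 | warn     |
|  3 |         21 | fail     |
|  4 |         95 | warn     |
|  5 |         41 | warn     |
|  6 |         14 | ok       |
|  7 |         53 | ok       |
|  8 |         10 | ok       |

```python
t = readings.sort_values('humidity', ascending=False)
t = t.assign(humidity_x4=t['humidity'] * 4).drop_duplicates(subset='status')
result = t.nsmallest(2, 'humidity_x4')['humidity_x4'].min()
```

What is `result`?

132

sort by humidity descending:
   humidity status
4        95   warn
2        79   warn
0        77   warn
7        53     ok
5        41   warn
1        33   fail
3        21   fail
6        14     ok
8        10     ok
add column humidity_x4 = t['humidity'] * 4:
   humidity status  humidity_x4
4        95   warn          380
2        79   warn          316
0        77   warn          308
7        53     ok          212
5        41   warn          164
1        33   fail          132
3        21   fail           84
6        14     ok           56
8        10     ok           40
drop duplicate status (keep=first):
   humidity status  humidity_x4
4        95   warn          380
7        53     ok          212
1        33   fail          132
take 2 rows with smallest humidity_x4:
   humidity status  humidity_x4
1        33   fail          132
7        53     ok          212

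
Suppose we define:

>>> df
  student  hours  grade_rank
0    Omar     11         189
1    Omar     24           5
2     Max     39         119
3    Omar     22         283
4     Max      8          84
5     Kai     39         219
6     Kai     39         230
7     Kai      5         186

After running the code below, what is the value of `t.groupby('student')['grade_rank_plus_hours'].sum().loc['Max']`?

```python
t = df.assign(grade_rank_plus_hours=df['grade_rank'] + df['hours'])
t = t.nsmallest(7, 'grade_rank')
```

250

add column grade_rank_plus_hours = df['grade_rank'] + df['hours']:
  student  hours  grade_rank  grade_rank_plus_hours
0    Omar     11         189                    200
1    Omar     24           5                     29
2     Max     39         119                    158
3    Omar     22         283                    305
4     Max      8          84                     92
5     Kai     39         219                    258
6     Kai     39         230                    269
7     Kai      5         186                    191
take 7 rows with smallest grade_rank:
  student  hours  grade_rank  grade_rank_plus_hours
1    Omar     24           5                     29
4     Max      8          84                     92
2     Max     39         119                    158
7     Kai      5         186                    191
0    Omar     11         189                    200
5     Kai     39         219                    258
6     Kai     39         230                    269
group by student, sum of grade_rank_plus_hours:
student
Kai     718
Max     250
Omar    229
Name: grade_rank_plus_hours, dtype: int64
Then the value at index 'Max': 250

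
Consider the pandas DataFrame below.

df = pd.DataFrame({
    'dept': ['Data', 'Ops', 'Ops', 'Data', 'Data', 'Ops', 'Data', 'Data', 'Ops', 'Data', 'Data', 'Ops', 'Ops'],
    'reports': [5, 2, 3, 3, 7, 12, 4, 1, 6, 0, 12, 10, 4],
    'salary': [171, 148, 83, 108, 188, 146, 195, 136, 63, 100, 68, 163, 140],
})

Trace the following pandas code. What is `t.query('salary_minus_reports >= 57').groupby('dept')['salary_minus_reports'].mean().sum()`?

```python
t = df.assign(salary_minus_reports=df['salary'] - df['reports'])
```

264.0

add column salary_minus_reports = df['salary'] - df['reports']:
    dept  reports  salary  salary_minus_reports
0   Data        5     171                   166
1    Ops        2     148                   146
2    Ops        3      83                    80
3   Data        3     108                   105
4   Data        7     188                   181
5    Ops       12     146                   134
6   Data        4     195                   191
7   Data        1     136                   135
8    Ops        6      63                    57
9   Data        0     100                   100
10  Data       12      68                    56
11   Ops       10     163                   153
12   Ops        4     140                   136
filter rows where salary_minus_reports >= 57:
    dept  reports  salary  salary_minus_reports
0   Data        5     171                   166
1    Ops        2     148                   146
2    Ops        3      83                    80
3   Data        3     108                   105
4   Data        7     188                   181
5    Ops       12     146                   134
6   Data        4     195                   191
7   Data        1     136                   135
8    Ops        6      63                    57
9   Data        0     100                   100
11   Ops       10     163                   153
12   Ops        4     140                   136
group by dept, mean of salary_minus_reports:
dept
Data    146.333333
Ops     117.666667
Name: salary_minus_reports, dtype: float64
Reading off the sum of the resulting series, we get 264.0.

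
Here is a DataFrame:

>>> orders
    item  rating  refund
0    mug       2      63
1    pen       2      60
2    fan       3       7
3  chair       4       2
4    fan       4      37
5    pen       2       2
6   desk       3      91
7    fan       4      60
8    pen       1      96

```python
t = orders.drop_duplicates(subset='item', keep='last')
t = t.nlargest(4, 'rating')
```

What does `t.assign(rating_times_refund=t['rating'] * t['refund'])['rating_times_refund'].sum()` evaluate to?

647

drop duplicate item (keep=last):
    item  rating  refund
0    mug       2      63
3  chair       4       2
6   desk       3      91
7    fan       4      60
8    pen       1      96
take 4 rows with largest rating:
    item  rating  refund
3  chair       4       2
7    fan       4      60
6   desk       3      91
0    mug       2      63
add column rating_times_refund = t['rating'] * t['refund']:
    item  rating  refund  rating_times_refund
3  chair       4       2                    8
7    fan       4      60                  240
6   desk       3      91                  273
0    mug       2      63                  126
Taking the sum of column 'rating_times_refund' gives 647.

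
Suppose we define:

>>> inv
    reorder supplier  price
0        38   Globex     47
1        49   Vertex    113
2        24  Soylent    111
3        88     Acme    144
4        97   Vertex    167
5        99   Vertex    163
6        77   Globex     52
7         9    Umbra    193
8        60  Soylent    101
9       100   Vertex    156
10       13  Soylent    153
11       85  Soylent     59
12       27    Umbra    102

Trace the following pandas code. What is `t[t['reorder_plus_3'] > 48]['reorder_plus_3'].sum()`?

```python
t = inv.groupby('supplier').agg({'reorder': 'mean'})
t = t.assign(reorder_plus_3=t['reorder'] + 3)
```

289.25

group by supplier, mean of reorder:
          reorder
supplier         
Acme        88.00
Globex      57.50
Soylent     45.50
Umbra       18.00
Vertex      86.25
add column reorder_plus_3 = t['reorder'] + 3:
          reorder  reorder_plus_3
supplier                         
Acme        88.00           91.00
Globex      57.50           60.50
Soylent     45.50           48.50
Umbra       18.00           21.00
Vertex      86.25           89.25
filter rows where reorder_plus_3 > 48:
          reorder  reorder_plus_3
supplier                         
Acme        88.00           91.00
Globex      57.50           60.50
Soylent     45.50           48.50
Vertex      86.25           89.25
Then the sum of column 'reorder_plus_3': 289.25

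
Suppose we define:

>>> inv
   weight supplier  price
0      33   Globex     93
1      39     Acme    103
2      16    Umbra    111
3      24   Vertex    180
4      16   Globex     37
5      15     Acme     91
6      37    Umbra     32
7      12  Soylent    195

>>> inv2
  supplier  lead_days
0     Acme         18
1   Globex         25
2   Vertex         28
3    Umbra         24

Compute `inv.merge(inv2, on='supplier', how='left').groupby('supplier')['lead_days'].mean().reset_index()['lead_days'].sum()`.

95.0

merge on 'supplier' (how='left') → 8 rows:
   weight supplier  price  lead_days
0      33   Globex     93       25.0
1      39     Acme    103       18.0
2      16    Umbra    111       24.0
3      24   Vertex    180       28.0
4      16   Globex     37       25.0
5      15     Acme     91       18.0
6      37    Umbra     32       24.0
7      12  Soylent    195        NaN
group by supplier, mean of lead_days:
supplier
Acme       18.0
Globex     25.0
Soylent     NaN
Umbra      24.0
Vertex     28.0
Name: lead_days, dtype: float64
reset_index():
  supplier  lead_days
0     Acme       18.0
1   Globex       25.0
2  Soylent        NaN
3    Umbra       24.0
4   Vertex       28.0
Hence 95.0.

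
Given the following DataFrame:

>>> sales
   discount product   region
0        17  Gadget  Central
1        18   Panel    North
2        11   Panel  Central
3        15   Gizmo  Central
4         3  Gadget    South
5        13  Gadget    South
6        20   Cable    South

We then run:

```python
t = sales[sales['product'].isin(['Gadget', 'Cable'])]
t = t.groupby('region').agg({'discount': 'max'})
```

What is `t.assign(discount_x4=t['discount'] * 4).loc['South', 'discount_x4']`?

80

filter rows where product in ['Gadget', 'Cable']:
   discount product   region
0        17  Gadget  Central
4         3  Gadget    South
5        13  Gadget    South
6        20   Cable    South
group by region, max of discount:
         discount
region           
Central        17
South          20
add column discount_x4 = t['discount'] * 4:
         discount  discount_x4
region                        
Central        17           68
South          20           80
Reading off the value at row 'South', column 'discount_x4', we get 80.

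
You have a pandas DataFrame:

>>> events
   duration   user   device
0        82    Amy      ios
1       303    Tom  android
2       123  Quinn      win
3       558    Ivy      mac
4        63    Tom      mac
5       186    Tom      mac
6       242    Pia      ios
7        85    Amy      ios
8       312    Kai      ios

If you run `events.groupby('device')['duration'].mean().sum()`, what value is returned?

875.25

group by device, mean of duration:
device
android    303.00
ios        180.25
mac        269.00
win        123.00
Name: duration, dtype: float64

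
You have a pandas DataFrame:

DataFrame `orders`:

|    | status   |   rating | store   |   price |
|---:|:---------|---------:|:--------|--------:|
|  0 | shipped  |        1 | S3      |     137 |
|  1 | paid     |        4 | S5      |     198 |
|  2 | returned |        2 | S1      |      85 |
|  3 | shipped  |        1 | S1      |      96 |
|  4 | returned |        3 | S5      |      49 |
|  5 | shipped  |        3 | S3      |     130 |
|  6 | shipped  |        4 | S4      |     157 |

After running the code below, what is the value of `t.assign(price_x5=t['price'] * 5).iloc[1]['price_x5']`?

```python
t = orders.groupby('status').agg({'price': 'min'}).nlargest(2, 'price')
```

group by status, min of price:
          price
status         
paid        198
returned     49
shipped      96
take 2 rows with largest price:
         price
status        
paid       198
shipped     96
add column price_x5 = t['price'] * 5:
         price  price_x5
status                  
paid       198       990
shipped     96       480
The value at position 1, column 'price_x5' is 480.

480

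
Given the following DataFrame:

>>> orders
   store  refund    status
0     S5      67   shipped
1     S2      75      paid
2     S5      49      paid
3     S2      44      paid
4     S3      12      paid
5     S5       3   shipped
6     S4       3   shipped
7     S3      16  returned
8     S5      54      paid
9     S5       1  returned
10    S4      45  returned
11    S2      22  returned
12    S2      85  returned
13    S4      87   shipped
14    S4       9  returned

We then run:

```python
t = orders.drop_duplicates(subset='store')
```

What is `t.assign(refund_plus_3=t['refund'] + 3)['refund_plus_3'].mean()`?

drop duplicate store (keep=first):
  store  refund   status
0    S5      67  shipped
1    S2      75     paid
4    S3      12     paid
6    S4       3  shipped
add column refund_plus_3 = t['refund'] + 3:
  store  refund   status  refund_plus_3
0    S5      67  shipped             70
1    S2      75     paid             78
4    S3      12     paid             15
6    S4       3  shipped              6
The mean of column 'refund_plus_3' is 42.25.

42.25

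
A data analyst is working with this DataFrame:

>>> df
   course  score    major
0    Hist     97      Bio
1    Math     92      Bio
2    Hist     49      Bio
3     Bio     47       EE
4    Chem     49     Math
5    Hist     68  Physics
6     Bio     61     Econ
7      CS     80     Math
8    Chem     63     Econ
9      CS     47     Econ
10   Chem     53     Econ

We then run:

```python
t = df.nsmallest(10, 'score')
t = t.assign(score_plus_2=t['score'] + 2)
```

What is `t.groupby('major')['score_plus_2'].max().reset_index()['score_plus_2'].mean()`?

take 10 rows with smallest score:
   course  score    major
3     Bio     47       EE
9      CS     47     Econ
2    Hist     49      Bio
4    Chem     49     Math
10   Chem     53     Econ
6     Bio     61     Econ
8    Chem     63     Econ
5    Hist     68  Physics
7      CS     80     Math
1    Math     92      Bio
add column score_plus_2 = t['score'] + 2:
   course  score    major  score_plus_2
3     Bio     47       EE            49
9      CS     47     Econ            49
2    Hist     49      Bio            51
4    Chem     49     Math            51
10   Chem     53     Econ            55
6     Bio     61     Econ            63
8    Chem     63     Econ            65
5    Hist     68  Physics            70
7      CS     80     Math            82
1    Math     92      Bio            94
group by major, max of score_plus_2:
major
Bio        94
EE         49
Econ       65
Math       82
Physics    70
Name: score_plus_2, dtype: int64
reset_index():
     major  score_plus_2
0      Bio            94
1       EE            49
2     Econ            65
3     Math            82
4  Physics            70

72.0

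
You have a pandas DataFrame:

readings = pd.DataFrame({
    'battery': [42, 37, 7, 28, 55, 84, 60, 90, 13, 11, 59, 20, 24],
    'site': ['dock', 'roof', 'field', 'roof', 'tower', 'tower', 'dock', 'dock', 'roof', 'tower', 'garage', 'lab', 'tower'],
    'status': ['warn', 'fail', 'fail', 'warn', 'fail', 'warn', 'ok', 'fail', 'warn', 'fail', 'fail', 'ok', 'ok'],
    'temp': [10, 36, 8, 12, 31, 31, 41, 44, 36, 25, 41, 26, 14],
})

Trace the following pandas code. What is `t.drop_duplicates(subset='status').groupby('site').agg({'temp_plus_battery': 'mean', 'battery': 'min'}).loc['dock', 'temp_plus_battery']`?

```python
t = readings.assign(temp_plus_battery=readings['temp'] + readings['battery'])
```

add column temp_plus_battery = readings['temp'] + readings['battery']:
    battery    site status  temp  temp_plus_battery
0        42    dock   warn    10                 52
1        37    roof   fail    36                 73
2         7   field   fail     8                 15
3        28    roof   warn    12                 40
4        55   tower   fail    31                 86
5        84   tower   warn    31                115
6        60    dock     ok    41                101
7        90    dock   fail    44                134
8        13    roof   warn    36                 49
9        11   tower   fail    25                 36
10       59  garage   fail    41                100
11       20     lab     ok    26                 46
12       24   tower     ok    14                 38
drop duplicate status (keep=first):
   battery  site status  temp  temp_plus_battery
0       42  dock   warn    10                 52
1       37  roof   fail    36                 73
6       60  dock     ok    41                101
group by site: mean(temp_plus_battery), min(battery):
      temp_plus_battery  battery
site                            
dock               76.5       42
roof               73.0       37
The value at row 'dock', column 'temp_plus_battery' is 76.5.

76.5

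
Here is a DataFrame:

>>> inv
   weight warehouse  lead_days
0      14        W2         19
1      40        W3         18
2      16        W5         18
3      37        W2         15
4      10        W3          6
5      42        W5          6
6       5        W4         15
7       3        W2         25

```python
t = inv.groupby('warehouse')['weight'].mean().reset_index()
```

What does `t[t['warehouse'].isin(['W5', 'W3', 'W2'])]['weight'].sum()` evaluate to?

group by warehouse, mean of weight:
warehouse
W2    18.0
W3    25.0
W4     5.0
W5    29.0
Name: weight, dtype: float64
reset_index():
  warehouse  weight
0        W2    18.0
1        W3    25.0
2        W4     5.0
3        W5    29.0
filter rows where warehouse in ['W5', 'W3', 'W2']:
  warehouse  weight
0        W2    18.0
1        W3    25.0
3        W5    29.0
Finally, sum of column 'weight' = 72.0.

72.0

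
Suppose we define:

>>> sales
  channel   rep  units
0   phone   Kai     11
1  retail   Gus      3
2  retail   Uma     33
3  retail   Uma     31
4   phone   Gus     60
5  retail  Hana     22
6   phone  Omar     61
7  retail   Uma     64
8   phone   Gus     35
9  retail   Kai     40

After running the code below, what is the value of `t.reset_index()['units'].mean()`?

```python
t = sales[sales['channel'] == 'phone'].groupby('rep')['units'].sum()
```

filter rows where channel == 'phone':
  channel   rep  units
0   phone   Kai     11
4   phone   Gus     60
6   phone  Omar     61
8   phone   Gus     35
group by rep, sum of units:
rep
Gus     95
Kai     11
Omar    61
Name: units, dtype: int64
reset_index():
    rep  units
0   Gus     95
1   Kai     11
2  Omar     61
Then the mean of column 'units': 55.6666666667

55.6666666667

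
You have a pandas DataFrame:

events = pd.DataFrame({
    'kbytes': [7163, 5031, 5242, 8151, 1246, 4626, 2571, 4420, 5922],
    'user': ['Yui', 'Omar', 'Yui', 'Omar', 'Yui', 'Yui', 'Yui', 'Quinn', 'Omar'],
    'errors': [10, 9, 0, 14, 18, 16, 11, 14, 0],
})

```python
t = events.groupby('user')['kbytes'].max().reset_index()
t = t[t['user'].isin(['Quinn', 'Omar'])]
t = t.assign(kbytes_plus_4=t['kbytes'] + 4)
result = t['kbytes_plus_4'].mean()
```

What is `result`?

group by user, max of kbytes:
user
Omar     8151
Quinn    4420
Yui      7163
Name: kbytes, dtype: int64
reset_index():
    user  kbytes
0   Omar    8151
1  Quinn    4420
2    Yui    7163
filter rows where user in ['Quinn', 'Omar']:
    user  kbytes
0   Omar    8151
1  Quinn    4420
add column kbytes_plus_4 = t['kbytes'] + 4:
    user  kbytes  kbytes_plus_4
0   Omar    8151           8155
1  Quinn    4420           4424

6289.5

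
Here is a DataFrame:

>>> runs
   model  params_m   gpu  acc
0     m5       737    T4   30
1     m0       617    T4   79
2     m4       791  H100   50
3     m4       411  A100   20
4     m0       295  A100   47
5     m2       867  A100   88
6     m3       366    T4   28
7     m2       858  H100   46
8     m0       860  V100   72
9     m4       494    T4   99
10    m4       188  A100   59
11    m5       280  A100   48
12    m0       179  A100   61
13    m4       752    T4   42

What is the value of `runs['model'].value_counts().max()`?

5

value_counts of model:
model
m4    5
m0    4
m5    2
m2    2
m3    1
Name: count, dtype: int64
Then the max of the resulting series: 5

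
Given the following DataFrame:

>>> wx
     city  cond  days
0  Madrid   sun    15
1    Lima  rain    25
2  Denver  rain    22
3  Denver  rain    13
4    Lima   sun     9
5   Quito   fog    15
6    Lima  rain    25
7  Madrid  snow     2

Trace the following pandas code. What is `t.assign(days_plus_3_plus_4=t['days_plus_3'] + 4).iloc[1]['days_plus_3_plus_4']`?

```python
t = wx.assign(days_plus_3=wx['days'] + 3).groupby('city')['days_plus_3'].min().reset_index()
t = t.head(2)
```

add column days_plus_3 = wx['days'] + 3:
     city  cond  days  days_plus_3
0  Madrid   sun    15           18
1    Lima  rain    25           28
2  Denver  rain    22           25
3  Denver  rain    13           16
4    Lima   sun     9           12
5   Quito   fog    15           18
6    Lima  rain    25           28
7  Madrid  snow     2            5
group by city, min of days_plus_3:
city
Denver    16
Lima      12
Madrid     5
Quito     18
Name: days_plus_3, dtype: int64
reset_index():
     city  days_plus_3
0  Denver           16
1    Lima           12
2  Madrid            5
3   Quito           18
take first 2 rows:
     city  days_plus_3
0  Denver           16
1    Lima           12
add column days_plus_3_plus_4 = t['days_plus_3'] + 4:
     city  days_plus_3  days_plus_3_plus_4
0  Denver           16                  20
1    Lima           12                  16
The value at position 1, column 'days_plus_3_plus_4' is 16.

16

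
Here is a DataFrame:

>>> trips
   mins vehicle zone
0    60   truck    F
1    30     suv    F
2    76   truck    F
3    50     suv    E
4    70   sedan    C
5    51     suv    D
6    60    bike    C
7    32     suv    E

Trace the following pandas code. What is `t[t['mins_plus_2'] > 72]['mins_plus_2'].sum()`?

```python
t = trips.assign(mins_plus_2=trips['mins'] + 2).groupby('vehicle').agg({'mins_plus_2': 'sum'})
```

311

add column mins_plus_2 = trips['mins'] + 2:
   mins vehicle zone  mins_plus_2
0    60   truck    F           62
1    30     suv    F           32
2    76   truck    F           78
3    50     suv    E           52
4    70   sedan    C           72
5    51     suv    D           53
6    60    bike    C           62
7    32     suv    E           34
group by vehicle, sum of mins_plus_2:
         mins_plus_2
vehicle             
bike              62
sedan             72
suv              171
truck            140
filter rows where mins_plus_2 > 72:
         mins_plus_2
vehicle             
suv              171
truck            140
So sum() = 311.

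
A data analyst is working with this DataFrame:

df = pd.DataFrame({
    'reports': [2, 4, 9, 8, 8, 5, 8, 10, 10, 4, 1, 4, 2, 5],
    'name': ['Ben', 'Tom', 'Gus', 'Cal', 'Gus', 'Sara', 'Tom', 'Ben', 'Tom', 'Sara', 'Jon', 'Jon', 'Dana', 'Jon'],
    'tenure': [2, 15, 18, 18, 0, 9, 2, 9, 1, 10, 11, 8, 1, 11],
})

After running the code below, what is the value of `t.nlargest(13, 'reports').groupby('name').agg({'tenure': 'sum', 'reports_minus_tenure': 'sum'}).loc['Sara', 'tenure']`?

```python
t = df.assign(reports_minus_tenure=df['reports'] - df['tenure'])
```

19

add column reports_minus_tenure = df['reports'] - df['tenure']:
    reports  name  tenure  reports_minus_tenure
0         2   Ben       2                     0
1         4   Tom      15                   -11
2         9   Gus      18                    -9
3         8   Cal      18                   -10
4         8   Gus       0                     8
5         5  Sara       9                    -4
6         8   Tom       2                     6
7        10   Ben       9                     1
8        10   Tom       1                     9
9         4  Sara      10                    -6
10        1   Jon      11                   -10
11        4   Jon       8                    -4
12        2  Dana       1                     1
13        5   Jon      11                    -6
take 13 rows with largest reports:
    reports  name  tenure  reports_minus_tenure
7        10   Ben       9                     1
8        10   Tom       1                     9
2         9   Gus      18                    -9
3         8   Cal      18                   -10
4         8   Gus       0                     8
6         8   Tom       2                     6
5         5  Sara       9                    -4
13        5   Jon      11                    -6
1         4   Tom      15                   -11
9         4  Sara      10                    -6
11        4   Jon       8                    -4
0         2   Ben       2                     0
12        2  Dana       1                     1
group by name: sum(tenure), sum(reports_minus_tenure):
      tenure  reports_minus_tenure
name                              
Ben       11                     1
Cal       18                   -10
Dana       1                     1
Gus       18                    -1
Jon       19                   -10
Sara      19                   -10
Tom       18                     4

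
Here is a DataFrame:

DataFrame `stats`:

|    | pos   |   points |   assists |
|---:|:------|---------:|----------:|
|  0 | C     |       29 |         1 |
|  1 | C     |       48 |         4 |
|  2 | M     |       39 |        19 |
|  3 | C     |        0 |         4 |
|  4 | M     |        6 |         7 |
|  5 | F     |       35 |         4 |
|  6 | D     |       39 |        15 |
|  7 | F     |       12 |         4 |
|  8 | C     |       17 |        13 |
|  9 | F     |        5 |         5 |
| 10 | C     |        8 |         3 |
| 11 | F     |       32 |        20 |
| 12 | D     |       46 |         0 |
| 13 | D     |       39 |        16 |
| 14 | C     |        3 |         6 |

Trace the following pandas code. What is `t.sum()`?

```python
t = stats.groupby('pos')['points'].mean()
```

group by pos, mean of points:
pos
C    17.500000
D    41.333333
F    21.000000
M    22.500000
Name: points, dtype: float64
So sum() = 102.333333333.

102.333333333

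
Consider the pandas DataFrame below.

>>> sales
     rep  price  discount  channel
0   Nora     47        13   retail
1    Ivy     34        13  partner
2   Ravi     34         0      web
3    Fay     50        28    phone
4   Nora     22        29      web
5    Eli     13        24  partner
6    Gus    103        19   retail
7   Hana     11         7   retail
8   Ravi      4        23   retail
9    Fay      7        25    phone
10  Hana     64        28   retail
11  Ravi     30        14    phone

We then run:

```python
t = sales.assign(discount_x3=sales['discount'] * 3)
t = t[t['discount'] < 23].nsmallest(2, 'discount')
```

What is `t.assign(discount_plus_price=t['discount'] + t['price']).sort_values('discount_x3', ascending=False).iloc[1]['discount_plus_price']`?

34

add column discount_x3 = sales['discount'] * 3:
     rep  price  discount  channel  discount_x3
0   Nora     47        13   retail           39
1    Ivy     34        13  partner           39
2   Ravi     34         0      web            0
3    Fay     50        28    phone           84
4   Nora     22        29      web           87
5    Eli     13        24  partner           72
6    Gus    103        19   retail           57
7   Hana     11         7   retail           21
8   Ravi      4        23   retail           69
9    Fay      7        25    phone           75
10  Hana     64        28   retail           84
11  Ravi     30        14    phone           42
filter rows where discount < 23:
     rep  price  discount  channel  discount_x3
0   Nora     47        13   retail           39
1    Ivy     34        13  partner           39
2   Ravi     34         0      web            0
6    Gus    103        19   retail           57
7   Hana     11         7   retail           21
11  Ravi     30        14    phone           42
take 2 rows with smallest discount:
    rep  price  discount channel  discount_x3
2  Ravi     34         0     web            0
7  Hana     11         7  retail           21
add column discount_plus_price = t['discount'] + t['price']:
    rep  price  discount channel  discount_x3  discount_plus_price
2  Ravi     34         0     web            0                   34
7  Hana     11         7  retail           21                   18
sort by discount_x3 descending:
    rep  price  discount channel  discount_x3  discount_plus_price
7  Hana     11         7  retail           21                   18
2  Ravi     34         0     web            0                   34
Finally, value at position 1, column 'discount_plus_price' = 34.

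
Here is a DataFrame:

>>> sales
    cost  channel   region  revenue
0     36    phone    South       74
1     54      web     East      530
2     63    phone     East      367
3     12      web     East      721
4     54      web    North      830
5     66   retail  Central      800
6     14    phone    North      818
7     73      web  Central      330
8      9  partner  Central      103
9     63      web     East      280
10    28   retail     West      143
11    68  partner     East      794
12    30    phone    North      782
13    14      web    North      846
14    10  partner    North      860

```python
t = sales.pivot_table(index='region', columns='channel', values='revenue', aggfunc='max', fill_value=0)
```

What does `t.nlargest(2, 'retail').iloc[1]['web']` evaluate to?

0

pivot: rows=region, cols=channel, max(revenue):
channel  partner  phone  retail  web
region                              
Central      103      0     800  330
East         794    367       0  721
North        860    818       0  846
South          0     74       0    0
West           0      0     143    0
take 2 rows with largest retail:
channel  partner  phone  retail  web
region                              
Central      103      0     800  330
West           0      0     143    0
value at position 1, column 'web' → 0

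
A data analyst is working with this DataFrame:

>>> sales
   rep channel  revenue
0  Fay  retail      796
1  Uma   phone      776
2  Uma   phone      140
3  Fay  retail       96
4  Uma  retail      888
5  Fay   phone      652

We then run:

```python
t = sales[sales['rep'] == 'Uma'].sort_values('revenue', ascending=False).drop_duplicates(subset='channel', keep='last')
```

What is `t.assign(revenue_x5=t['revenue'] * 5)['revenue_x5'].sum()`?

filter rows where rep == 'Uma':
   rep channel  revenue
1  Uma   phone      776
2  Uma   phone      140
4  Uma  retail      888
sort by revenue descending:
   rep channel  revenue
4  Uma  retail      888
1  Uma   phone      776
2  Uma   phone      140
drop duplicate channel (keep=last):
   rep channel  revenue
4  Uma  retail      888
2  Uma   phone      140
add column revenue_x5 = t['revenue'] * 5:
   rep channel  revenue  revenue_x5
4  Uma  retail      888        4440
2  Uma   phone      140         700
Hence 5140.

5140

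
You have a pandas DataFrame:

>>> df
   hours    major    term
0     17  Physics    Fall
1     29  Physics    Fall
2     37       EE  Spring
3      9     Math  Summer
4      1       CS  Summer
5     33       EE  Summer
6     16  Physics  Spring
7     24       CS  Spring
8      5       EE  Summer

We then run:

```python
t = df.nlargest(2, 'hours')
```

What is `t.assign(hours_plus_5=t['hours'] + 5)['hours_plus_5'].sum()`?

take 2 rows with largest hours:
   hours major    term
2     37    EE  Spring
5     33    EE  Summer
add column hours_plus_5 = t['hours'] + 5:
   hours major    term  hours_plus_5
2     37    EE  Spring            42
5     33    EE  Summer            38

80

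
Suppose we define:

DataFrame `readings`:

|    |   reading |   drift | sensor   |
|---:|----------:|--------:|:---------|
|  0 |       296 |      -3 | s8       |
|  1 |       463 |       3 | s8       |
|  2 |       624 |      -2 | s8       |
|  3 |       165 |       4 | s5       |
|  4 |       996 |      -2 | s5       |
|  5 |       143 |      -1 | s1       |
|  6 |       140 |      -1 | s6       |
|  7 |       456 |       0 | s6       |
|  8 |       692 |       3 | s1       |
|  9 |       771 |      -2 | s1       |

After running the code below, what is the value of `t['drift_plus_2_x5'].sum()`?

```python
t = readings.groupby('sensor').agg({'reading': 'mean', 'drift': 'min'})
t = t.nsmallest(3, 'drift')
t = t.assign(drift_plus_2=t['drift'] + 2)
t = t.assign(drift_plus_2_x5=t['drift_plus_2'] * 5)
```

-5

group by sensor: mean(reading), min(drift):
           reading  drift
sensor                   
s1      535.333333     -2
s5      580.500000     -2
s6      298.000000     -1
s8      461.000000     -3
take 3 rows with smallest drift:
           reading  drift
sensor                   
s8      461.000000     -3
s1      535.333333     -2
s5      580.500000     -2
add column drift_plus_2 = t['drift'] + 2:
           reading  drift  drift_plus_2
sensor                                 
s8      461.000000     -3            -1
s1      535.333333     -2             0
s5      580.500000     -2             0
add column drift_plus_2_x5 = t['drift_plus_2'] * 5:
           reading  drift  drift_plus_2  drift_plus_2_x5
sensor                                                  
s8      461.000000     -3            -1               -5
s1      535.333333     -2             0                0
s5      580.500000     -2             0                0
So sum() = -5.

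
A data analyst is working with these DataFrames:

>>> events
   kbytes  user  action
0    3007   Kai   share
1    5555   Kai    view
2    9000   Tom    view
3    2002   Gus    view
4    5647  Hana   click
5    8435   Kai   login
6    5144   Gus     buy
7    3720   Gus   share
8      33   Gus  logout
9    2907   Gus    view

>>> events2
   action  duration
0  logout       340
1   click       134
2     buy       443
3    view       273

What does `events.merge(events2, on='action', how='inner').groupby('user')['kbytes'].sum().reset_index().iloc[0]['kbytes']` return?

10086

merge on 'action' (how='inner') → 7 rows:
   kbytes  user  action  duration
0    5555   Kai    view       273
1    9000   Tom    view       273
2    2002   Gus    view       273
3    5647  Hana   click       134
4    5144   Gus     buy       443
5      33   Gus  logout       340
6    2907   Gus    view       273
group by user, sum of kbytes:
user
Gus     10086
Hana     5647
Kai      5555
Tom      9000
Name: kbytes, dtype: int64
reset_index():
   user  kbytes
0   Gus   10086
1  Hana    5647
2   Kai    5555
3   Tom    9000
Hence 10086.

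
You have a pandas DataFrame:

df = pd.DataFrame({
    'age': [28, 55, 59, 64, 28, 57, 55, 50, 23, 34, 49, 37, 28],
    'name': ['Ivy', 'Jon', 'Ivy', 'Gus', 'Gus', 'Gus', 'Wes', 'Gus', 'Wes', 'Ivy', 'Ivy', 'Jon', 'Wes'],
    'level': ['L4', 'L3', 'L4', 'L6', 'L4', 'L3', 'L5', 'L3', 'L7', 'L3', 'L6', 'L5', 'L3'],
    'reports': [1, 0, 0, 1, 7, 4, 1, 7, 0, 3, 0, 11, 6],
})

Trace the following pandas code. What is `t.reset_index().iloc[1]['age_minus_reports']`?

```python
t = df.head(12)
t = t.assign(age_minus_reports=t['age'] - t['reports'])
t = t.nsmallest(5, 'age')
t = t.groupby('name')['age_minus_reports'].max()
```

take first 12 rows:
    age name level  reports
0    28  Ivy    L4        1
1    55  Jon    L3        0
2    59  Ivy    L4        0
3    64  Gus    L6        1
4    28  Gus    L4        7
5    57  Gus    L3        4
6    55  Wes    L5        1
7    50  Gus    L3        7
8    23  Wes    L7        0
9    34  Ivy    L3        3
10   49  Ivy    L6        0
11   37  Jon    L5       11
add column age_minus_reports = t['age'] - t['reports']:
    age name level  reports  age_minus_reports
0    28  Ivy    L4        1                 27
1    55  Jon    L3        0                 55
2    59  Ivy    L4        0                 59
3    64  Gus    L6        1                 63
4    28  Gus    L4        7                 21
5    57  Gus    L3        4                 53
6    55  Wes    L5        1                 54
7    50  Gus    L3        7                 43
8    23  Wes    L7        0                 23
9    34  Ivy    L3        3                 31
10   49  Ivy    L6        0                 49
11   37  Jon    L5       11                 26
take 5 rows with smallest age:
    age name level  reports  age_minus_reports
8    23  Wes    L7        0                 23
0    28  Ivy    L4        1                 27
4    28  Gus    L4        7                 21
9    34  Ivy    L3        3                 31
11   37  Jon    L5       11                 26
group by name, max of age_minus_reports:
name
Gus    21
Ivy    31
Jon    26
Wes    23
Name: age_minus_reports, dtype: int64
reset_index():
  name  age_minus_reports
0  Gus                 21
1  Ivy                 31
2  Jon                 26
3  Wes                 23
Finally, value at position 1, column 'age_minus_reports' = 31.

31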